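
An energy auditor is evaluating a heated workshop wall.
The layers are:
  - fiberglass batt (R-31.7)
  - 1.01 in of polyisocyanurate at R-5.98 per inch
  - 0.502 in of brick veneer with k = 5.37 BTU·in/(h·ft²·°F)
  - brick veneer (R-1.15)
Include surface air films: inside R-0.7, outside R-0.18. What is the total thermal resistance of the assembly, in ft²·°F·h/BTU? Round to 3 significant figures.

39.9 ft²·°F·h/BTU

1.01 × 5.98 = 6.04
0.502/5.37 = 0.09348
R_total = 0.7 + 31.7 + 6.04 + 0.09348 + 1.15 + 0.18 = 39.86 ft²·°F·h/BTU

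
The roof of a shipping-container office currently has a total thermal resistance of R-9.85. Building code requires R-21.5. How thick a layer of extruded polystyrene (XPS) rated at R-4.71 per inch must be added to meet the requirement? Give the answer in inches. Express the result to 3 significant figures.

ΔR = 21.5 − 9.85 = 11.65 ft²·°F·h/BTU
L = ΔR / (R/in) = 11.65/4.71 = 2.473 in

2.47 in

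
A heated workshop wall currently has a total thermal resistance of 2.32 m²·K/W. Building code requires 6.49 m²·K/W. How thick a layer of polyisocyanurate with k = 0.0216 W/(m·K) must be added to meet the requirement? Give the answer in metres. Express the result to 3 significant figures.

ΔR = 6.49 − 2.32 = 4.17 m²·K/W
L = ΔR × k = 4.17 × 0.0216 = 0.09007 m

0.0901 m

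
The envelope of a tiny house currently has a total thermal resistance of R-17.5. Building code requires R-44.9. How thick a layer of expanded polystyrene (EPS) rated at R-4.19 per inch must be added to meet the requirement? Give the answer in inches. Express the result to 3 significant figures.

6.54 in

ΔR = 44.9 − 17.5 = 27.4 ft²·°F·h/BTU
L = ΔR / (R/in) = 27.4/4.19 = 6.539 in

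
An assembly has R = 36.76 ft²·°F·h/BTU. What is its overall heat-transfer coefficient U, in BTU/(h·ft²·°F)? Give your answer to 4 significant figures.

0.02720 BTU/(h·ft²·°F)

U = 1/R = 1/36.76 = 0.027203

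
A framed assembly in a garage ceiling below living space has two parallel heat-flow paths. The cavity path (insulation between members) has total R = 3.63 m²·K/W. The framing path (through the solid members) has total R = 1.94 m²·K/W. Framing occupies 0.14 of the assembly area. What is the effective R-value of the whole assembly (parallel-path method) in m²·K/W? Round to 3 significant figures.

3.24 m²·K/W

U_eff = 0.86/3.63 + 0.14/1.94 = 0.2369 + 0.07216 = 0.3091
R_eff = 1/U_eff = 3.235 m²·K/W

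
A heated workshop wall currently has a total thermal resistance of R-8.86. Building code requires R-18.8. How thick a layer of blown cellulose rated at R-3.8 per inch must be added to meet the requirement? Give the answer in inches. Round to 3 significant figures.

2.62 in

ΔR = 18.8 − 8.86 = 9.94 ft²·°F·h/BTU
L = ΔR / (R/in) = 9.94/3.8 = 2.616 in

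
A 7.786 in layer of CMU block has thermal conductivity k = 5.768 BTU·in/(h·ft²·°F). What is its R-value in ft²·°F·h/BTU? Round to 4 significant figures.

1.350 ft²·°F·h/BTU

R = L/k = 7.786/5.768 = 1.3499 ft²·°F·h/BTU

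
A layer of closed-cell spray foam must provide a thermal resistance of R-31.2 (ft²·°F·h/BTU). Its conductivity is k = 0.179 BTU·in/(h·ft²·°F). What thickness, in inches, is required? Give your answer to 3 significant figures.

5.58 in

L = R × k = 31.2 × 0.179 = 5.585 in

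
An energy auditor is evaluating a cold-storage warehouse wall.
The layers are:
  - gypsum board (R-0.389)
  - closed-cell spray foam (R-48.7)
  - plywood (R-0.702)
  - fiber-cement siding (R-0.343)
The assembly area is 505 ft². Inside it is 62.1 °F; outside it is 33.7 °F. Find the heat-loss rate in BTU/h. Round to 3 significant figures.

286 BTU/h

R_total = 0.389 + 48.7 + 0.702 + 0.343 = 50.13 ft²·°F·h/BTU
Q = A·ΔT/R = 505 × (62.1 − 33.7) / 50.13 = 286.1 BTU/h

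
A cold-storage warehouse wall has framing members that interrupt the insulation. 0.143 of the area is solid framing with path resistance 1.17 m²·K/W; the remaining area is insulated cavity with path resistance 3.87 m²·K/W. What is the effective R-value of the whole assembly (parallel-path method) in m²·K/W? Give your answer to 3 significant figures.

U_eff = 0.857/3.87 + 0.143/1.17 = 0.2214 + 0.1222 = 0.3437
R_eff = 1/U_eff = 2.91 m²·K/W

2.91 m²·K/W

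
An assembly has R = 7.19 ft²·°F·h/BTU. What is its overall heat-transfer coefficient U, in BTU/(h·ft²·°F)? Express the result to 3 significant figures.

U = 1/R = 1/7.19 = 0.1391

0.139 BTU/(h·ft²·°F)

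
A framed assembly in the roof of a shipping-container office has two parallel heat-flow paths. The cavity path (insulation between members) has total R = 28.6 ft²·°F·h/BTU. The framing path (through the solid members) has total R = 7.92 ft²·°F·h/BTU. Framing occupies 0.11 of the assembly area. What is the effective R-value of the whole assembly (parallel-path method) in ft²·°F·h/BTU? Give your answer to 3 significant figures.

U_eff = 0.89/28.6 + 0.11/7.92 = 0.03112 + 0.01389 = 0.04501
R_eff = 1/U_eff = 22.22 ft²·°F·h/BTU

22.2 ft²·°F·h/BTU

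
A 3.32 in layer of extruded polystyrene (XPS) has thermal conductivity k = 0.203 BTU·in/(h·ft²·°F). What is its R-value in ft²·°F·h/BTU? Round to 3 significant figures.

16.4 ft²·°F·h/BTU

R = L/k = 3.32/0.203 = 16.35 ft²·°F·h/BTU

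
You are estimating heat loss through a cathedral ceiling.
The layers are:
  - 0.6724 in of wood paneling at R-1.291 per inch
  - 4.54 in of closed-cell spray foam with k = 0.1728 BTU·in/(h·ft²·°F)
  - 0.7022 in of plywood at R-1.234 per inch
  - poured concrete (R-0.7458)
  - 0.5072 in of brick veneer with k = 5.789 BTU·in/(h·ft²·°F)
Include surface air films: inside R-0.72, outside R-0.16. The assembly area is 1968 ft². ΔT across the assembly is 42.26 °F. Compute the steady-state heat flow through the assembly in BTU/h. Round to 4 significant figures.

2798 BTU/h

0.6724 × 1.291 = 0.86807
4.54/0.1728 = 26.273
0.7022 × 1.234 = 0.86651
0.5072/5.789 = 0.087614
R_total = 0.72 + 0.86807 + 26.273 + 0.86651 + 0.7458 + 0.087614 + 0.16 = 29.721 ft²·°F·h/BTU
Q = A·ΔT/R = 1968 × 42.26 / 29.721 = 2798.3 BTU/h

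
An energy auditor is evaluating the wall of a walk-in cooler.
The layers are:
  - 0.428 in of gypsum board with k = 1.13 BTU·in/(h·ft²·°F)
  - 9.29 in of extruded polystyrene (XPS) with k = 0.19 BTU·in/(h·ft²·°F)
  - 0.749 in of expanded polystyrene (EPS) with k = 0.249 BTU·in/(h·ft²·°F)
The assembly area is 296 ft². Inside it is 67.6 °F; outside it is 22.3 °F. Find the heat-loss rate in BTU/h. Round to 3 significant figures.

256 BTU/h

0.428/1.13 = 0.3788
9.29/0.19 = 48.89
0.749/0.249 = 3.008
R_total = 0.3788 + 48.89 + 3.008 = 52.28 ft²·°F·h/BTU
Q = A·ΔT/R = 296 × (67.6 − 22.3) / 52.28 = 256.5 BTU/h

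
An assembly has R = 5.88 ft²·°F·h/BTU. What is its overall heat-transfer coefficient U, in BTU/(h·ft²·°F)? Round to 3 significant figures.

0.170 BTU/(h·ft²·°F)

U = 1/R = 1/5.88 = 0.1701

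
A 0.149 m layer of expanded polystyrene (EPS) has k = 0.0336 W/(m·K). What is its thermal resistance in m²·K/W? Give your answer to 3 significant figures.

4.43 m²·K/W

R = L/k = 0.149/0.0336 = 4.435 m²·K/W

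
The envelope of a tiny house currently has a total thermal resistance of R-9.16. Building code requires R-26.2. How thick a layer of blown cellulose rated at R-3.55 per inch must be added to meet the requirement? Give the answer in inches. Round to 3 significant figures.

ΔR = 26.2 − 9.16 = 17.04 ft²·°F·h/BTU
L = ΔR / (R/in) = 17.04/3.55 = 4.8 in

4.80 in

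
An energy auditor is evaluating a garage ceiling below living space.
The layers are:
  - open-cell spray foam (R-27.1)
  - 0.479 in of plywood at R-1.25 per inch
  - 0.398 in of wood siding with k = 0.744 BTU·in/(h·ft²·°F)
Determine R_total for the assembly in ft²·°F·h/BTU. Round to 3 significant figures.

0.479 × 1.25 = 0.5988
0.398/0.744 = 0.5349
R_total = 27.1 + 0.5988 + 0.5349 = 28.23 ft²·°F·h/BTU

28.2 ft²·°F·h/BTU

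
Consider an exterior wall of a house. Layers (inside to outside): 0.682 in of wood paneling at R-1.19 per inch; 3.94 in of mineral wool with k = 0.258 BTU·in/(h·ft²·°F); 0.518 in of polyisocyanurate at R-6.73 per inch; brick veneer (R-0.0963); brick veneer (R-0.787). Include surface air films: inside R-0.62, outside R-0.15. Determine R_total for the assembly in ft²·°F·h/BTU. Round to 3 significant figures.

21.2 ft²·°F·h/BTU

0.682 × 1.19 = 0.8116
3.94/0.258 = 15.27
0.518 × 6.73 = 3.486
R_total = 0.62 + 0.8116 + 15.27 + 3.486 + 0.0963 + 0.787 + 0.15 = 21.22 ft²·°F·h/BTU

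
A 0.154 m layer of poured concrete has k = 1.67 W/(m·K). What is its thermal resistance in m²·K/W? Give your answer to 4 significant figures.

0.09222 m²·K/W

R = L/k = 0.154/1.67 = 0.092216 m²·K/W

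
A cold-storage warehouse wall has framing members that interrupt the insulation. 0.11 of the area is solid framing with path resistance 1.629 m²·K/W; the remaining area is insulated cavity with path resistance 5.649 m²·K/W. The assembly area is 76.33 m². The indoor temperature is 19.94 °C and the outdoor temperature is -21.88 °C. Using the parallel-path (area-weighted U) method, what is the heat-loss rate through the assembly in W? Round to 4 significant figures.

U_eff = 0.89/5.649 + 0.11/1.629 = 0.15755 + 0.067526 = 0.22508
R_eff = 1/U_eff = 4.4429 m²·K/W
Q = 76.33 × (19.94 − (-21.88)) / 4.4429 = 718.47 W

718.5 W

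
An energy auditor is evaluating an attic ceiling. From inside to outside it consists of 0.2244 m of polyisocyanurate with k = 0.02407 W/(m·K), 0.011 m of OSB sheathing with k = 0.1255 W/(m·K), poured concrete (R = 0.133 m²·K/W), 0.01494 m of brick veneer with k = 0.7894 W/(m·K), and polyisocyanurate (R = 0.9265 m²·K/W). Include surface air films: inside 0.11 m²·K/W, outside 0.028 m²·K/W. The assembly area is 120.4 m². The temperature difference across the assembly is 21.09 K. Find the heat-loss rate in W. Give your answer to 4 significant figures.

238.9 W

0.2244/0.02407 = 9.3228
0.011/0.1255 = 0.087649
0.01494/0.7894 = 0.018926
R_total = 0.11 + 9.3228 + 0.087649 + 0.133 + 0.018926 + 0.9265 + 0.028 = 10.627 m²·K/W
Q = A·ΔT/R = 120.4 × 21.09 / 10.627 = 238.94 W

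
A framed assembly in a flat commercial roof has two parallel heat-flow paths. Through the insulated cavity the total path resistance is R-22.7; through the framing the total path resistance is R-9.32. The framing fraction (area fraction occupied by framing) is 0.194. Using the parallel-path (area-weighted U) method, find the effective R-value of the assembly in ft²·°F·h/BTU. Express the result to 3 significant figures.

17.8 ft²·°F·h/BTU

U_eff = 0.806/22.7 + 0.194/9.32 = 0.03551 + 0.02082 = 0.05632
R_eff = 1/U_eff = 17.76 ft²·°F·h/BTU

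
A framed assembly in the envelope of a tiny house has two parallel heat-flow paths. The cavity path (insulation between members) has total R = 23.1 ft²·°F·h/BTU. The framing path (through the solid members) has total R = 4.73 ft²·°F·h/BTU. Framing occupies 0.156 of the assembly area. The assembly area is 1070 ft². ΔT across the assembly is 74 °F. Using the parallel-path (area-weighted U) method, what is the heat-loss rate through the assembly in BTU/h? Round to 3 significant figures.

U_eff = 0.844/23.1 + 0.156/4.73 = 0.03654 + 0.03298 = 0.06952
R_eff = 1/U_eff = 14.38 ft²·°F·h/BTU
Q = 1070 × 74 / 14.38 = 5504 BTU/h

5500 BTU/h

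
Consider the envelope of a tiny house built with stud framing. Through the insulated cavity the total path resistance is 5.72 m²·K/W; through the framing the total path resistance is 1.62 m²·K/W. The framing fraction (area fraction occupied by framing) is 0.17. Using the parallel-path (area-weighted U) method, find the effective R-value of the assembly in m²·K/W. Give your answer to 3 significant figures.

U_eff = 0.83/5.72 + 0.17/1.62 = 0.1451 + 0.1049 = 0.25
R_eff = 1/U_eff = 3.999 m²·K/W

4.00 m²·K/W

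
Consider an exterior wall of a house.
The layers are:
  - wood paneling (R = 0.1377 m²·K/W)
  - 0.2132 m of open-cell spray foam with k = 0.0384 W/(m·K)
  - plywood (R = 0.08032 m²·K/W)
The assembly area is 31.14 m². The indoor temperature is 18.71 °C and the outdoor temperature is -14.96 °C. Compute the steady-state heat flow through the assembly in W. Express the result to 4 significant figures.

0.2132/0.0384 = 5.5521
R_total = 0.1377 + 5.5521 + 0.08032 = 5.7701 m²·K/W
Q = A·ΔT/R = 31.14 × (18.71 − (-14.96)) / 5.7701 = 181.71 W

181.7 W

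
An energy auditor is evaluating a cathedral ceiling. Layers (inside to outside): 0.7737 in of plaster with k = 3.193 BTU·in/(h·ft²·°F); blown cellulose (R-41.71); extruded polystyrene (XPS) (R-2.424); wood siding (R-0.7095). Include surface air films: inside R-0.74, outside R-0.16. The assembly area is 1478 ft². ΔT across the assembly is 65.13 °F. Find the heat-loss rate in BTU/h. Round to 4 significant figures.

2093 BTU/h

0.7737/3.193 = 0.24231
R_total = 0.74 + 0.24231 + 41.71 + 2.424 + 0.7095 + 0.16 = 45.986 ft²·°F·h/BTU
Q = A·ΔT/R = 1478 × 65.13 / 45.986 = 2093.3 BTU/h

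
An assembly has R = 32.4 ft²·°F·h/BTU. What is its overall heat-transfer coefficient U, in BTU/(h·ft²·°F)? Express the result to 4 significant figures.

0.03086 BTU/(h·ft²·°F)

U = 1/R = 1/32.4 = 0.030864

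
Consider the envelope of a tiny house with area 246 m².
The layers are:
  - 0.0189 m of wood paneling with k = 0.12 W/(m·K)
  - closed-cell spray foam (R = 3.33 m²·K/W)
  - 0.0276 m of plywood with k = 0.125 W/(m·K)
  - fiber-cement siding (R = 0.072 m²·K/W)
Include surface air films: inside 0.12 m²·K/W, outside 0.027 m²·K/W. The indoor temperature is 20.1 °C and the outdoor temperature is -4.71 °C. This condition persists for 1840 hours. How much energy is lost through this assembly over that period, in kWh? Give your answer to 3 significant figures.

0.0189/0.12 = 0.1575
0.0276/0.125 = 0.2208
R_total = 0.12 + 0.1575 + 3.33 + 0.2208 + 0.072 + 0.027 = 3.927 m²·K/W
Q = 246 × (20.1 − (-4.71)) / 3.927 = 1554 W
E = 1554 W × 1840 h / 1000 = 2859 kWh

2860 kWh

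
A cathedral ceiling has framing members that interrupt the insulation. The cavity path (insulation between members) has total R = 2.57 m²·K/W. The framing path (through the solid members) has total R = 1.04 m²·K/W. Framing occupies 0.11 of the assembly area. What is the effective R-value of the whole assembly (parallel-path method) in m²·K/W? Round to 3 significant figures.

U_eff = 0.89/2.57 + 0.11/1.04 = 0.3463 + 0.1058 = 0.4521
R_eff = 1/U_eff = 2.212 m²·K/W

2.21 m²·K/W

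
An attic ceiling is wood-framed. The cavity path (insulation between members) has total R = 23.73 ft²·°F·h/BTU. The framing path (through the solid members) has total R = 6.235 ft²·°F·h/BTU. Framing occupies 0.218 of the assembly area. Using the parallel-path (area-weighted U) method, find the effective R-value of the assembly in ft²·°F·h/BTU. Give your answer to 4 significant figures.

U_eff = 0.782/23.73 + 0.218/6.235 = 0.032954 + 0.034964 = 0.067918
R_eff = 1/U_eff = 14.724 ft²·°F·h/BTU

14.72 ft²·°F·h/BTU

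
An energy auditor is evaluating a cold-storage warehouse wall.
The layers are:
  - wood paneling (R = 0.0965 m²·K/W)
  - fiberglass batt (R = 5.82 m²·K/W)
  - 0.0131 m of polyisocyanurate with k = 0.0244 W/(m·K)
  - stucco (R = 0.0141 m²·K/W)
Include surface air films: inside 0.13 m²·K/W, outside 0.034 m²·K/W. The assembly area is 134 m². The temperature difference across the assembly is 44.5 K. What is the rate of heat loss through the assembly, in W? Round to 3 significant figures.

899 W

0.0131/0.0244 = 0.5369
R_total = 0.13 + 0.0965 + 5.82 + 0.5369 + 0.0141 + 0.034 = 6.631 m²·K/W
Q = A·ΔT/R = 134 × 44.5 / 6.631 = 899.2 W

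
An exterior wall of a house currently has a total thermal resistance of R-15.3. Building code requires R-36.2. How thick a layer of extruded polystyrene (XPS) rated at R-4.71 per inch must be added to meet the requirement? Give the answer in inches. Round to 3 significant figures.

ΔR = 36.2 − 15.3 = 20.9 ft²·°F·h/BTU
L = ΔR / (R/in) = 20.9/4.71 = 4.437 in

4.44 in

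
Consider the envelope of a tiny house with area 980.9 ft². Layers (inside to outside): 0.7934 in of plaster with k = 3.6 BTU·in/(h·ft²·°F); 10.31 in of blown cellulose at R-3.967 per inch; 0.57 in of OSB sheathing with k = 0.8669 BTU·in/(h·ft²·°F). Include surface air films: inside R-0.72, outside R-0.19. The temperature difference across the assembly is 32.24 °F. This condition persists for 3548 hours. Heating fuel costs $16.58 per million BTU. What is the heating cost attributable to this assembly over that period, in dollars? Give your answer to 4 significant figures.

43.58 dollars

0.7934/3.6 = 0.22039
10.31 × 3.967 = 40.9
0.57/0.8669 = 0.65752
R_total = 0.72 + 0.22039 + 40.9 + 0.65752 + 0.19 = 42.688 ft²·°F·h/BTU
Q = 980.9 × 32.24 / 42.688 = 740.83 BTU/h
E = 740.83 × 3548 = 2628500 BTU
Cost = 2628500/10⁶ × 16.58 = $43.58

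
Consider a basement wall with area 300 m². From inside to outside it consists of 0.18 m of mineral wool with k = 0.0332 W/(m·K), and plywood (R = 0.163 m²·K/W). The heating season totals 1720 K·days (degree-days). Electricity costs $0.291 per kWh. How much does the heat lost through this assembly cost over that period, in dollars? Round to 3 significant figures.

645 dollars

0.18/0.0332 = 5.422
R_total = 5.422 + 0.163 = 5.585 m²·K/W
E = A × HDD × 24 / R / 1000 = 300 × 1720 × 24 / 5.585 / 1000 = 2217 kWh
Cost = 2217 × 0.291 = $645.3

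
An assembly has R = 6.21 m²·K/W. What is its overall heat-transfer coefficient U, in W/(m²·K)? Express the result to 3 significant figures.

0.161 W/(m²·K)

U = 1/R = 1/6.21 = 0.161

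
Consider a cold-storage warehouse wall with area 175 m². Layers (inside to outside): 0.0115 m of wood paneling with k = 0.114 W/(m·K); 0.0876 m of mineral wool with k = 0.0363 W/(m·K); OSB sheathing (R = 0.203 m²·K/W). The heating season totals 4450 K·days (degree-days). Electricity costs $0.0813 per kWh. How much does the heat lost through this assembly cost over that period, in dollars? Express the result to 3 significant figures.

0.0115/0.114 = 0.1009
0.0876/0.0363 = 2.413
R_total = 0.1009 + 2.413 + 0.203 = 2.717 m²·K/W
E = A × HDD × 24 / R / 1000 = 175 × 4450 × 24 / 2.717 / 1000 = 6879 kWh
Cost = 6879 × 0.0813 = $559.2

559 dollars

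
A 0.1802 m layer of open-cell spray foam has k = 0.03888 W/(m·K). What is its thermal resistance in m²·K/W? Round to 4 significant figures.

R = L/k = 0.1802/0.03888 = 4.6348 m²·K/W

4.635 m²·K/W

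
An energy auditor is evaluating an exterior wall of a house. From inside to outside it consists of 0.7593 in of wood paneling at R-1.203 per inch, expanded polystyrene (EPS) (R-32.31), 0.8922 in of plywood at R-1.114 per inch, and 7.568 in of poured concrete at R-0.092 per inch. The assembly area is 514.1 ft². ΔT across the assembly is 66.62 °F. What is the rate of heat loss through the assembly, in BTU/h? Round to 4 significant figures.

981.0 BTU/h

0.7593 × 1.203 = 0.91344
0.8922 × 1.114 = 0.99391
7.568 × 0.092 = 0.69626
R_total = 0.91344 + 32.31 + 0.99391 + 0.69626 = 34.914 ft²·°F·h/BTU
Q = A·ΔT/R = 514.1 × 66.62 / 34.914 = 980.97 BTU/h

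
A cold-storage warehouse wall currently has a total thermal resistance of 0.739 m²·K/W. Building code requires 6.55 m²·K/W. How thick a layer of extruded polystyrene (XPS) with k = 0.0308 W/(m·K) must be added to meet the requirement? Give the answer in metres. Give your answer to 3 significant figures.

ΔR = 6.55 − 0.739 = 5.811 m²·K/W
L = ΔR × k = 5.811 × 0.0308 = 0.179 m

0.179 m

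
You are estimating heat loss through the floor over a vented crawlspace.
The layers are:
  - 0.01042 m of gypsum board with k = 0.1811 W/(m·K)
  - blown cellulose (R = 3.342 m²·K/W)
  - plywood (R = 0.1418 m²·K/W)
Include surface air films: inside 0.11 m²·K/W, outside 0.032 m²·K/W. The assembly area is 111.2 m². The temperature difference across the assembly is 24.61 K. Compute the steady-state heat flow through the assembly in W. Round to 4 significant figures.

0.01042/0.1811 = 0.057537
R_total = 0.11 + 0.057537 + 3.342 + 0.1418 + 0.032 = 3.6833 m²·K/W
Q = A·ΔT/R = 111.2 × 24.61 / 3.6833 = 742.98 W

743.0 W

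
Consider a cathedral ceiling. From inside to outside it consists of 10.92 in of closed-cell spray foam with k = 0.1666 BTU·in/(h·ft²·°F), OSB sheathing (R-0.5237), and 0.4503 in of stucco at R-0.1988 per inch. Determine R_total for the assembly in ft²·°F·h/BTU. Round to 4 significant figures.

66.16 ft²·°F·h/BTU

10.92/0.1666 = 65.546
0.4503 × 0.1988 = 0.08952
R_total = 65.546 + 0.5237 + 0.08952 = 66.159 ft²·°F·h/BTU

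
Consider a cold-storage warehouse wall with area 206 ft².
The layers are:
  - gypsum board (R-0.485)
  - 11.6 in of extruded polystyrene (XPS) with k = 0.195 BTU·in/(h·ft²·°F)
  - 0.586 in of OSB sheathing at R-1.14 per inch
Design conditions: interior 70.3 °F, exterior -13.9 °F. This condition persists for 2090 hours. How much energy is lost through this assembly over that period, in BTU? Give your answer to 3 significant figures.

11.6/0.195 = 59.49
0.586 × 1.14 = 0.668
R_total = 0.485 + 59.49 + 0.668 = 60.64 ft²·°F·h/BTU
Q = 206 × (70.3 − (-13.9)) / 60.64 = 286 BTU/h
E = 286 × 2090 = 597800 BTU

598000 BTU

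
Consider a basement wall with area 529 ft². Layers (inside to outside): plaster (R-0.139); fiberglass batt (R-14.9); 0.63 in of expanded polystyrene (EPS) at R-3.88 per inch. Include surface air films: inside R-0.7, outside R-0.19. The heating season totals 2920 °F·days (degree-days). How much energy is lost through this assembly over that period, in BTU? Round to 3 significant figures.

0.63 × 3.88 = 2.444
R_total = 0.7 + 0.139 + 14.9 + 2.444 + 0.19 = 18.37 ft²·°F·h/BTU
E = A × HDD × 24 / R = 529 × 2920 × 24 / 18.37 = 2018000 BTU

2020000 BTU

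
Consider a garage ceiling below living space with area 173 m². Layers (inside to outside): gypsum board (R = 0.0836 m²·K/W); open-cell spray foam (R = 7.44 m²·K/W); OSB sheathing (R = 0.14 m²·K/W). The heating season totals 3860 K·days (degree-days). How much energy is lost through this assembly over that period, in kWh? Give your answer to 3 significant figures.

R_total = 0.0836 + 7.44 + 0.14 = 7.664 m²·K/W
E = A × HDD × 24 / R / 1000 = 173 × 3860 × 24 / 7.664 / 1000 = 2091 kWh

2090 kWh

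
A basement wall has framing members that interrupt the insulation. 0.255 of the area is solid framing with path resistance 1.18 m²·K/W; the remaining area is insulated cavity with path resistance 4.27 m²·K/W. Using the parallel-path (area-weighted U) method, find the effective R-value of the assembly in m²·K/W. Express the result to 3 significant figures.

2.56 m²·K/W

U_eff = 0.745/4.27 + 0.255/1.18 = 0.1745 + 0.2161 = 0.3906
R_eff = 1/U_eff = 2.56 m²·K/W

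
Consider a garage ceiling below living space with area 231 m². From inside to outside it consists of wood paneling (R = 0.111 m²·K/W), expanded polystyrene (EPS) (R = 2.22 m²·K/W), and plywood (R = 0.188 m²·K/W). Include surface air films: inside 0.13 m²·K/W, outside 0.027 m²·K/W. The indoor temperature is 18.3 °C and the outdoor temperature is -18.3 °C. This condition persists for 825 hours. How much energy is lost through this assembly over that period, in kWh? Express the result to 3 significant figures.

2610 kWh

R_total = 0.13 + 0.111 + 2.22 + 0.188 + 0.027 = 2.676 m²·K/W
Q = 231 × (18.3 − (-18.3)) / 2.676 = 3159 W
E = 3159 W × 825 h / 1000 = 2607 kWh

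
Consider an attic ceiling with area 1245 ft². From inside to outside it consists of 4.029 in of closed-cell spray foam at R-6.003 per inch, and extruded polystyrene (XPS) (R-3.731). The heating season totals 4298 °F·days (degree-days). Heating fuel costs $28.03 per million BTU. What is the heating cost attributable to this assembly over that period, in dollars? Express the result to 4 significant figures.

128.9 dollars

4.029 × 6.003 = 24.186
R_total = 24.186 + 3.731 = 27.917 ft²·°F·h/BTU
E = A × HDD × 24 / R = 1245 × 4298 × 24 / 27.917 = 4600200 BTU
Cost = 4600200/10⁶ × 28.03 = $128.94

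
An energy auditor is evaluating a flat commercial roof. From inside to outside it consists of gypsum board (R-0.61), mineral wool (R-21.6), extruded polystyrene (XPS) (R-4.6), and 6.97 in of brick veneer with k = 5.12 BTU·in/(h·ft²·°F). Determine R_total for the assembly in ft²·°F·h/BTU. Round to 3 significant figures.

6.97/5.12 = 1.361
R_total = 0.61 + 21.6 + 4.6 + 1.361 = 28.17 ft²·°F·h/BTU

28.2 ft²·°F·h/BTU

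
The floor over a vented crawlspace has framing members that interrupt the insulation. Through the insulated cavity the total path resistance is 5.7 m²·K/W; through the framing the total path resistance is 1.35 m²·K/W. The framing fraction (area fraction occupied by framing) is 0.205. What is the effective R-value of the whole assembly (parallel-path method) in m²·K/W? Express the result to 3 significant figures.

3.43 m²·K/W

U_eff = 0.795/5.7 + 0.205/1.35 = 0.1395 + 0.1519 = 0.2913
R_eff = 1/U_eff = 3.433 m²·K/W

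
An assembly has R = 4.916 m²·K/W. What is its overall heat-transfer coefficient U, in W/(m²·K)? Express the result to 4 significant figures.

U = 1/R = 1/4.916 = 0.20342

0.2034 W/(m²·K)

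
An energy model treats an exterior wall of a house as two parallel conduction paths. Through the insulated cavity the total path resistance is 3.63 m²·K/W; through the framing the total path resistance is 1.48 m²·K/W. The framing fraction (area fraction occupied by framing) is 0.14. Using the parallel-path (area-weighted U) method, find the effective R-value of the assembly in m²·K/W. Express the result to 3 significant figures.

U_eff = 0.86/3.63 + 0.14/1.48 = 0.2369 + 0.09459 = 0.3315
R_eff = 1/U_eff = 3.017 m²·K/W

3.02 m²·K/W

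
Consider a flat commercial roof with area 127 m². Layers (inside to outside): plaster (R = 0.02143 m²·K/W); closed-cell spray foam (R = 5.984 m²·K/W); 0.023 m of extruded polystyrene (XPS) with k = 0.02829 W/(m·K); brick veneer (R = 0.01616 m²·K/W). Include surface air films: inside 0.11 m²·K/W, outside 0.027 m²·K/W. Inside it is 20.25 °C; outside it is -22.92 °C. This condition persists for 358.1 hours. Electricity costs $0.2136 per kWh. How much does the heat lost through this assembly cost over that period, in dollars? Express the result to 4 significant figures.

0.023/0.02829 = 0.81301
R_total = 0.11 + 0.02143 + 5.984 + 0.81301 + 0.01616 + 0.027 = 6.9716 m²·K/W
Q = 127 × (20.25 − (-22.92)) / 6.9716 = 786.42 W
E = 786.42 W × 358.1 h / 1000 = 281.62 kWh
Cost = 281.62 × 0.2136 = $60.153

60.15 dollars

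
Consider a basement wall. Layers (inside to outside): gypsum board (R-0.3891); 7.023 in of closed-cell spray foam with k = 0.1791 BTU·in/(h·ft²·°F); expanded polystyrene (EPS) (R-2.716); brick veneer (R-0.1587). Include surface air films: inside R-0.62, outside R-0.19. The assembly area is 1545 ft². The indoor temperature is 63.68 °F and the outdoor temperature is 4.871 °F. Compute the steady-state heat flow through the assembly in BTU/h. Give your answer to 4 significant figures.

7.023/0.1791 = 39.213
R_total = 0.62 + 0.3891 + 39.213 + 2.716 + 0.1587 + 0.19 = 43.287 ft²·°F·h/BTU
Q = A·ΔT/R = 1545 × (63.68 − 4.871) / 43.287 = 2099 BTU/h

2099 BTU/h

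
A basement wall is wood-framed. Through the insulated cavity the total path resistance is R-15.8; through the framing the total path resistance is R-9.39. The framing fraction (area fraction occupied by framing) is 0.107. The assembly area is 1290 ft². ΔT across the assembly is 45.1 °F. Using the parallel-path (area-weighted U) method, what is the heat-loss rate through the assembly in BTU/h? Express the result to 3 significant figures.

3950 BTU/h

U_eff = 0.893/15.8 + 0.107/9.39 = 0.05652 + 0.0114 = 0.06791
R_eff = 1/U_eff = 14.72 ft²·°F·h/BTU
Q = 1290 × 45.1 / 14.72 = 3951 BTU/h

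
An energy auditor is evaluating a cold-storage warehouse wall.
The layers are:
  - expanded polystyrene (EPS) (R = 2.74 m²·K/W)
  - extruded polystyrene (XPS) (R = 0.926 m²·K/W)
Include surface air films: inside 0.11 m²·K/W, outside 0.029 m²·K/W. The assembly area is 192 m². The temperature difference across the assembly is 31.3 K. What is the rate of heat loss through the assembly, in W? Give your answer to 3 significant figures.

R_total = 0.11 + 2.74 + 0.926 + 0.029 = 3.805 m²·K/W
Q = A·ΔT/R = 192 × 31.3 / 3.805 = 1579 W

1580 W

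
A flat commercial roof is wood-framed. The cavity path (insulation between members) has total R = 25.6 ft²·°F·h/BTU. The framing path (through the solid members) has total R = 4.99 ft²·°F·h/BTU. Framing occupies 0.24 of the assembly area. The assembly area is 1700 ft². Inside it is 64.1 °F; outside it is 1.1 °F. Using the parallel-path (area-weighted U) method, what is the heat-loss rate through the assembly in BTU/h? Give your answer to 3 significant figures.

U_eff = 0.76/25.6 + 0.24/4.99 = 0.02969 + 0.0481 = 0.07778
R_eff = 1/U_eff = 12.86 ft²·°F·h/BTU
Q = 1700 × (64.1 − 1.1) / 12.86 = 8331 BTU/h

8330 BTU/h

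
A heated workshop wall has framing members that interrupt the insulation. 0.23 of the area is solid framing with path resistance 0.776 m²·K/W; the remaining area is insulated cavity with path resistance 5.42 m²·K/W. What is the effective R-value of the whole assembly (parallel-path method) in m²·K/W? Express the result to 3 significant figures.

2.28 m²·K/W

U_eff = 0.77/5.42 + 0.23/0.776 = 0.1421 + 0.2964 = 0.4385
R_eff = 1/U_eff = 2.281 m²·K/W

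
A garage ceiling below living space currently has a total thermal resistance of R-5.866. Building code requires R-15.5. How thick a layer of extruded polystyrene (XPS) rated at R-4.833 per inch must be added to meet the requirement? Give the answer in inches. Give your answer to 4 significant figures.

1.993 in

ΔR = 15.5 − 5.866 = 9.634 ft²·°F·h/BTU
L = ΔR / (R/in) = 9.634/4.833 = 1.9934 in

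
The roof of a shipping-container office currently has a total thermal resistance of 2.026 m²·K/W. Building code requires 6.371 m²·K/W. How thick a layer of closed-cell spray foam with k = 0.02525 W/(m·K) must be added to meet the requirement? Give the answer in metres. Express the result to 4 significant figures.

0.1097 m

ΔR = 6.371 − 2.026 = 4.345 m²·K/W
L = ΔR × k = 4.345 × 0.02525 = 0.10971 m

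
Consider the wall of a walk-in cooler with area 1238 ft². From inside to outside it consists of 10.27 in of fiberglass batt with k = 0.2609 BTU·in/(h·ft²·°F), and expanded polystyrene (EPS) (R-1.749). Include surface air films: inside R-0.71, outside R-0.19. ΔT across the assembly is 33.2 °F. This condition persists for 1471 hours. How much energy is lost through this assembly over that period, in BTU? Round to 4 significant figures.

10.27/0.2609 = 39.364
R_total = 0.71 + 39.364 + 1.749 + 0.19 = 42.013 ft²·°F·h/BTU
Q = 1238 × 33.2 / 42.013 = 978.31 BTU/h
E = 978.31 × 1471 = 1439100 BTU

1439000 BTU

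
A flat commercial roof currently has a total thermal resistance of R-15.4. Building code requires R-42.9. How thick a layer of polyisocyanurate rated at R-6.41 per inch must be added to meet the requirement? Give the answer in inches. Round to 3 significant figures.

ΔR = 42.9 − 15.4 = 27.5 ft²·°F·h/BTU
L = ΔR / (R/in) = 27.5/6.41 = 4.29 in

4.29 in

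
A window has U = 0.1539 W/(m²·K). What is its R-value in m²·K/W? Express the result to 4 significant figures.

6.498 m²·K/W

R = 1/U = 1/0.1539 = 6.4977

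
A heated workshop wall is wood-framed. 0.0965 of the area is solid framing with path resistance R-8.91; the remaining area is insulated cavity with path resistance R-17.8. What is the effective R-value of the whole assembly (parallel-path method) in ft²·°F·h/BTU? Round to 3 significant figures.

16.2 ft²·°F·h/BTU

U_eff = 0.9035/17.8 + 0.0965/8.91 = 0.05076 + 0.01083 = 0.06159
R_eff = 1/U_eff = 16.24 ft²·°F·h/BTU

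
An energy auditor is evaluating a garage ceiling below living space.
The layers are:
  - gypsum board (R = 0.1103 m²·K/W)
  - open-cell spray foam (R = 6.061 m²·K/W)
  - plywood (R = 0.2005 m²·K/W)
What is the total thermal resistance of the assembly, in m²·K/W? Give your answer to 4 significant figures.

R_total = 0.1103 + 6.061 + 0.2005 = 6.3718 m²·K/W

6.372 m²·K/W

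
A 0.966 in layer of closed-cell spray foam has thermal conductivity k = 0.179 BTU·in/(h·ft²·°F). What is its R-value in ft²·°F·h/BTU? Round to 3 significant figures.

R = L/k = 0.966/0.179 = 5.397 ft²·°F·h/BTU

5.40 ft²·°F·h/BTU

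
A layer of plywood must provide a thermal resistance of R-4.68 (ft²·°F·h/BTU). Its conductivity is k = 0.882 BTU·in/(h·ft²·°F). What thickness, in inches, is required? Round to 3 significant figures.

4.13 in

L = R × k = 4.68 × 0.882 = 4.128 in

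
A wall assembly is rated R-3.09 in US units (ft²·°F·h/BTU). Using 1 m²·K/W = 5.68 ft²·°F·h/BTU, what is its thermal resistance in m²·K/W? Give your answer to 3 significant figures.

R_SI = 3.09/5.68 = 0.544

0.544 m²·K/W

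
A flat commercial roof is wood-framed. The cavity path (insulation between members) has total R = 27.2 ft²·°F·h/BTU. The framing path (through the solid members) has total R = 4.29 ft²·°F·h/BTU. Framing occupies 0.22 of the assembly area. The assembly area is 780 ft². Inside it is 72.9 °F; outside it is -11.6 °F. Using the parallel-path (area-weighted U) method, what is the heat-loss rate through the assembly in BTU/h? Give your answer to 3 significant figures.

U_eff = 0.78/27.2 + 0.22/4.29 = 0.02868 + 0.05128 = 0.07996
R_eff = 1/U_eff = 12.51 ft²·°F·h/BTU
Q = 780 × (72.9 − (-11.6)) / 12.51 = 5270 BTU/h

5270 BTU/h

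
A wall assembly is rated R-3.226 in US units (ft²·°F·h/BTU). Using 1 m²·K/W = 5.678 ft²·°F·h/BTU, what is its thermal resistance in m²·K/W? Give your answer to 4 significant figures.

0.5682 m²·K/W

R_SI = 3.226/5.678 = 0.56816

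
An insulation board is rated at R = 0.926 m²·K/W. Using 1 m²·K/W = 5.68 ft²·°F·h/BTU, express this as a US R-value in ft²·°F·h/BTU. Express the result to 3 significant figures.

R_US = 0.926 × 5.68 = 5.26

5.26 ft²·°F·h/BTU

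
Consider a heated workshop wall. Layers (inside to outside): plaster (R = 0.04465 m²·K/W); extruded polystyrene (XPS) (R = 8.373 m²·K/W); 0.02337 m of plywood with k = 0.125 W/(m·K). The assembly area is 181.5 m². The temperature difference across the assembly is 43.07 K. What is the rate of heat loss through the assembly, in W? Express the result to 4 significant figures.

0.02337/0.125 = 0.18696
R_total = 0.04465 + 8.373 + 0.18696 = 8.6046 m²·K/W
Q = A·ΔT/R = 181.5 × 43.07 / 8.6046 = 908.49 W

908.5 W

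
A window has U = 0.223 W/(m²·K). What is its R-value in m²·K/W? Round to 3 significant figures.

4.48 m²·K/W

R = 1/U = 1/0.223 = 4.484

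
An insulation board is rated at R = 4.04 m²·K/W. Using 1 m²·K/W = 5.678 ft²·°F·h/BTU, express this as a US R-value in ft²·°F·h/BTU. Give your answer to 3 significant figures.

R_US = 4.04 × 5.678 = 22.94

22.9 ft²·°F·h/BTU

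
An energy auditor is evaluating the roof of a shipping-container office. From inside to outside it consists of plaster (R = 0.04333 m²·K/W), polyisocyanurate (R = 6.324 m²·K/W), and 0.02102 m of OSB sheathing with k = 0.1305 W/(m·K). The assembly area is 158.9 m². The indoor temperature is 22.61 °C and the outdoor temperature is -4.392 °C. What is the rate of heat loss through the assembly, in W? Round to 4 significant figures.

657.2 W

0.02102/0.1305 = 0.16107
R_total = 0.04333 + 6.324 + 0.16107 = 6.5284 m²·K/W
Q = A·ΔT/R = 158.9 × (22.61 − (-4.392)) / 6.5284 = 657.22 W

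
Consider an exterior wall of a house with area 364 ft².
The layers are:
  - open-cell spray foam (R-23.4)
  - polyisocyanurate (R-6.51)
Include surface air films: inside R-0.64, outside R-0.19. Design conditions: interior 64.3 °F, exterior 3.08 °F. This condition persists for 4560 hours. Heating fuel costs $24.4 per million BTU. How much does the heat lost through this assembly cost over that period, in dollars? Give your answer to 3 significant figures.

R_total = 0.64 + 23.4 + 6.51 + 0.19 = 30.74 ft²·°F·h/BTU
Q = 364 × (64.3 − 3.08) / 30.74 = 724.9 BTU/h
E = 724.9 × 4560 = 3306000 BTU
Cost = 3306000/10⁶ × 24.4 = $80.66

80.7 dollars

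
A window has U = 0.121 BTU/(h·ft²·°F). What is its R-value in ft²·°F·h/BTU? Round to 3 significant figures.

8.26 ft²·°F·h/BTU

R = 1/U = 1/0.121 = 8.264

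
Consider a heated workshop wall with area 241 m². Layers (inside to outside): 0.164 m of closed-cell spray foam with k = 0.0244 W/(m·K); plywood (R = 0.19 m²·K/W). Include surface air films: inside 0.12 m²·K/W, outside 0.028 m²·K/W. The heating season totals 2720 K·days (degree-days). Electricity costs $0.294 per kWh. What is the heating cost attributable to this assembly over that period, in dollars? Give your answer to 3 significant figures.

0.164/0.0244 = 6.721
R_total = 0.12 + 6.721 + 0.19 + 0.028 = 7.059 m²·K/W
E = A × HDD × 24 / R / 1000 = 241 × 2720 × 24 / 7.059 / 1000 = 2229 kWh
Cost = 2229 × 0.294 = $655.2

655 dollars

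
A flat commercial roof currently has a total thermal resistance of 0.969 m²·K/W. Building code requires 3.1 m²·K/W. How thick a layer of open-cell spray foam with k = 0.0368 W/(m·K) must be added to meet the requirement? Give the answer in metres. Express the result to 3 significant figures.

ΔR = 3.1 − 0.969 = 2.131 m²·K/W
L = ΔR × k = 2.131 × 0.0368 = 0.07842 m

0.0784 m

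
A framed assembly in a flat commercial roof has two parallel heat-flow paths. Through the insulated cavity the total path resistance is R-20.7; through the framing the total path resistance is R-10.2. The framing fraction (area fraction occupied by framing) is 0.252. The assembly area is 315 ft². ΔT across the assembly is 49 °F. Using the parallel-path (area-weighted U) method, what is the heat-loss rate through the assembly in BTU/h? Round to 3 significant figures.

U_eff = 0.748/20.7 + 0.252/10.2 = 0.03614 + 0.02471 = 0.06084
R_eff = 1/U_eff = 16.44 ft²·°F·h/BTU
Q = 315 × 49 / 16.44 = 939.1 BTU/h

939 BTU/h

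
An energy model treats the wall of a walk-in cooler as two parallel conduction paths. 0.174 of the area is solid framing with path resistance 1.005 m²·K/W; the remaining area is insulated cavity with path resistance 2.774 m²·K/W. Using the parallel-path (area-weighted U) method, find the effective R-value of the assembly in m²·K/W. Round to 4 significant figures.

U_eff = 0.826/2.774 + 0.174/1.005 = 0.29776 + 0.17313 = 0.4709
R_eff = 1/U_eff = 2.1236 m²·K/W

2.124 m²·K/W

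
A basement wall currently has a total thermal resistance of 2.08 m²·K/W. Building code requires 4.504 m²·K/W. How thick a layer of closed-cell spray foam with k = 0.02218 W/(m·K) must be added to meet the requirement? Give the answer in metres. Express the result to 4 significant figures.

ΔR = 4.504 − 2.08 = 2.424 m²·K/W
L = ΔR × k = 2.424 × 0.02218 = 0.053764 m

0.05376 m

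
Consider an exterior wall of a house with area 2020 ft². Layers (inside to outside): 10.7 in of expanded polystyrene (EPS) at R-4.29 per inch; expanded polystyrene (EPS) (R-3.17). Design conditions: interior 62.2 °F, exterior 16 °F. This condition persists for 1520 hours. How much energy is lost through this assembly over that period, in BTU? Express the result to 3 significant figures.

10.7 × 4.29 = 45.9
R_total = 45.9 + 3.17 = 49.07 ft²·°F·h/BTU
Q = 2020 × (62.2 − 16) / 49.07 = 1902 BTU/h
E = 1902 × 1520 = 2891000 BTU

2890000 BTU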